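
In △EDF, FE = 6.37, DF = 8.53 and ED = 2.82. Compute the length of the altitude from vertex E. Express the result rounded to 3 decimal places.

Semiperimeter s = (8.53 + 6.37 + 2.82)/2 = 8.86.
Heron's formula: area = √(8.86·0.33·2.49·6.04) ≈ 6.6312.
The altitude from E has length 2·area/DF ≈ 1.5548.

1.555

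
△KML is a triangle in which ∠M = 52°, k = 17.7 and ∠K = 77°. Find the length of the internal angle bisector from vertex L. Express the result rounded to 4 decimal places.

14.2864

The third angle is ∠L = 180° − ∠K − ∠M = 51.00°.
Law of sines: m = k·sin M/sin K ≈ 14.315.
Law of sines: l = k·sin L/sin K ≈ 14.117.
The bisector from L has length 2·k·m·cos(∠L/2)/(k+m) ≈ 14.286.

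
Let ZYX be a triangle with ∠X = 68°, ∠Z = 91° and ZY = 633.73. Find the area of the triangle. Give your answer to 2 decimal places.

The third angle is ∠Y = 180° − ∠X − ∠Z = 21.00°.
Law of sines: YX = ZY·sin Z/sin X ≈ 683.4.
Law of sines: XZ = ZY·sin Y/sin X ≈ 244.94.
Area = ½·ZY·YX·sin Y ≈ 77602.

area ≈ 77602.50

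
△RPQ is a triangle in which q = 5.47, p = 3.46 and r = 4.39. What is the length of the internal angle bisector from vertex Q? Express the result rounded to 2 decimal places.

By the law of cosines, cos Q = (r² + p² − q²) / (2·r·p) ≈ 0.04354, so ∠Q ≈ 87.50°.
The bisector from Q has length 2·r·p·cos(∠Q/2)/(r+p) ≈ 2.7954.

t_Q ≈ 2.80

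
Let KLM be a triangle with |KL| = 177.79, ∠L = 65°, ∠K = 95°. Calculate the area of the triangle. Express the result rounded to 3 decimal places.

area ≈ 41720.828

The third angle is ∠M = 180° − ∠K − ∠L = 20.00°.
Law of sines: |LM| = |KL|·sin K/sin M ≈ 517.85.
Law of sines: |MK| = |KL|·sin L/sin M ≈ 471.12.
Area = ½·|KL|·|LM|·sin L ≈ 41721.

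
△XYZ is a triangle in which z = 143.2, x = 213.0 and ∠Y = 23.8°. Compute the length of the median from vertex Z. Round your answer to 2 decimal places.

150.29

By the law of cosines, y² = z² + x² − 2·z·x·cos Y = 10060, so y ≈ 100.3.
Median from Z: ½√(2·x² + 2·y² − z²) ≈ 150.29.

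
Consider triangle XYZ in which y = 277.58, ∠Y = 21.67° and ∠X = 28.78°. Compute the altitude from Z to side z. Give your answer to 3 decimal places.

133.640

The third angle is ∠Z = 180° − ∠X − ∠Y = 129.55°.
Law of sines: x = y·sin X/sin Y ≈ 361.91.
Law of sines: z = y·sin Z/sin Y ≈ 579.63.
Area = ½·y·x·sin Z ≈ 38731.
The altitude from Z has length 2·area/z ≈ 133.64.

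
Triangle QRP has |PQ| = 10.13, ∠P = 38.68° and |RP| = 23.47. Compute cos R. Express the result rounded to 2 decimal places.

0.93

By the law of cosines, |QR|² = |RP|² + |PQ|² − 2·|RP|·|PQ|·cos P = 282.26, so |QR| ≈ 16.801.
Law of cosines again: cos R = (|QR|² + |RP|² − |PQ|²)/(2·|QR|·|RP|) ≈ 0.92628, so ∠R ≈ 22.14°.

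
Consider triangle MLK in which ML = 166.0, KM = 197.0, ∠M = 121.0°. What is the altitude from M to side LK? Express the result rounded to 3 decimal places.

By the law of cosines, LK² = KM² + ML² − 2·KM·ML·cos M = 1.0005e+05, so LK ≈ 316.31.
Area = ½·KM·ML·sin M ≈ 14016.
The altitude from M has length 2·area/LK ≈ 88.62.

88.620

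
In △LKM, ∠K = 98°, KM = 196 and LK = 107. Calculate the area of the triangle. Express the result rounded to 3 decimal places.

Area = ½·LK·KM·sin K ≈ 10384.

area ≈ 10383.951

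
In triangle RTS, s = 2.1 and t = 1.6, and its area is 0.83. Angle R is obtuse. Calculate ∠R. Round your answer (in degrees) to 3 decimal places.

From area = ½·t·s·sin R, we get sin R = 2·area/(t·s) ≈ 0.49405.
Taking the obtuse solution, ∠R ≈ 150.39°.

150.393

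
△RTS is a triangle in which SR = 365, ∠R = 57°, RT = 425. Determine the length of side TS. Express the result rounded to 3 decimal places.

By the law of cosines, TS² = SR² + RT² − 2·SR·RT·cos R = 1.4488e+05, so TS ≈ 380.63.

380.625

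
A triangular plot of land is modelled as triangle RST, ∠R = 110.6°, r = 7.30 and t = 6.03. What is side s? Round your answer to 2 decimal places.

Law of sines: sin T = t·sin R/r ≈ 0.77321.
Since r ≥ t, only the acute value applies: ∠T ≈ 50.64°.
Then ∠S = 180° − ∠R − ∠T ≈ 18.76°.
Law of sines gives s = r·sin S/sin R ≈ 2.5077.

2.51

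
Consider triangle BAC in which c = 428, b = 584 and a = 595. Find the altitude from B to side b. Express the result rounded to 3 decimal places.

h_B ≈ 402.425

Semiperimeter s = (584 + 595 + 428)/2 = 803.5.
Heron's formula: area = √(803.5·219.5·208.5·375.5) ≈ 1.1751e+05.
The altitude from B has length 2·area/b ≈ 402.43.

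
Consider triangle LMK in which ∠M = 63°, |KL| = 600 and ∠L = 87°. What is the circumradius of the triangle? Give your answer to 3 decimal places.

R ≈ 336.698

The third angle is ∠K = 180° − ∠L − ∠M = 30.00°.
Law of sines: |MK| = |KL|·sin L/sin M ≈ 672.47.
Law of sines: |LM| = |KL|·sin K/sin M ≈ 336.7.
Circumradius = |KL|/(2 sin M) ≈ 336.7.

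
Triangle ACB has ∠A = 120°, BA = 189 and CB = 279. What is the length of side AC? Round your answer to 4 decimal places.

131.4430

Law of sines: sin C = BA·sin A/CB ≈ 0.58666.
Since CB ≥ BA, only the acute value applies: ∠C ≈ 35.92°.
Then ∠B = 180° − ∠A − ∠C ≈ 24.08°.
Law of sines gives AC = CB·sin B/sin A ≈ 131.44.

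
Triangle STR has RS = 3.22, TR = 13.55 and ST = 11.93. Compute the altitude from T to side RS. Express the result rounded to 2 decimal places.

Semiperimeter s = (13.55 + 3.22 + 11.93)/2 = 14.35.
Heron's formula: area = √(14.35·0.8·11.13·2.42) ≈ 17.584.
The altitude from T has length 2·area/RS ≈ 10.922.

h_T ≈ 10.92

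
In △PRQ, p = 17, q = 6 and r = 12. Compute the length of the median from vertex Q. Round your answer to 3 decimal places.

Median from Q: ½√(2·p² + 2·r² − q²) ≈ 14.405.

14.405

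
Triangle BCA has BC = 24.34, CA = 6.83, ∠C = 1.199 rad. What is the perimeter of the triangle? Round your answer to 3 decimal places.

By the law of cosines, AB² = BC² + CA² − 2·BC·CA·cos C = 518.3, so AB ≈ 22.766.
Semiperimeter s = (6.83+22.766+24.34)/2 = 26.968.
Perimeter = 6.83 + 22.766 + 24.34 = 53.936.

perimeter ≈ 53.936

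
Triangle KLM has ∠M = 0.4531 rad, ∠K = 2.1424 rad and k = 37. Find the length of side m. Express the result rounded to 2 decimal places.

The third angle is ∠L = π − ∠M − ∠K = 0.5461 rad.
Law of sines: m = k·sin M/sin K ≈ 19.258.

19.26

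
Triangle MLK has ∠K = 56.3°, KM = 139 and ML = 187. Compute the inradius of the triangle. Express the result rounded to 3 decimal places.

Law of sines: sin L = KM·sin K/ML ≈ 0.61840.
Since ML ≥ KM, only the acute value applies: ∠L ≈ 38.20°.
Then ∠M = 180° − ∠K − ∠L ≈ 85.50°.
Law of sines gives LK = ML·sin M/sin K ≈ 224.08.
Area = ½·ML·KM·sin M ≈ 12956.
Semiperimeter s = (224.08+139+187)/2 = 275.04.
Inradius = area/s = 12956/275.04 ≈ 47.108.

r ≈ 47.108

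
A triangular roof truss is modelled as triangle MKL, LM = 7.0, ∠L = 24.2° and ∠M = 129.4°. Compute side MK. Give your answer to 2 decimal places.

The third angle is ∠K = 180° − ∠L − ∠M = 26.40°.
Law of sines: MK = LM·sin L/sin K ≈ 6.4535.

6.45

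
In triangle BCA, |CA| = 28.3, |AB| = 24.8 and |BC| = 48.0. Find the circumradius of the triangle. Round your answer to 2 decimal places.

R ≈ 30.99

By the law of cosines, cos B = (|AB|² + |BC|² − |CA|²) / (2·|AB|·|BC|) ≈ 0.88968, so ∠B ≈ 27.17°.
Circumradius = |CA|/(2 sin B) ≈ 30.991.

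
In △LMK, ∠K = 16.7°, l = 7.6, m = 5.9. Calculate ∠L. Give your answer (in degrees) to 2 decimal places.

122.28

By the law of cosines, k² = l² + m² − 2·l·m·cos K = 6.6725, so k ≈ 2.5831.
Law of cosines again: cos L = (m² + k² − l²)/(2·m·k) ≈ -0.53403, so ∠L ≈ 122.28°.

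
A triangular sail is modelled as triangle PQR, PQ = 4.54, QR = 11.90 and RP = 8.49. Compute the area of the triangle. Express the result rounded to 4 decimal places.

Semiperimeter s = (11.9 + 8.49 + 4.54)/2 = 12.465.
Heron's formula: area = √(12.465·0.565·3.975·7.925) ≈ 14.895.

14.8949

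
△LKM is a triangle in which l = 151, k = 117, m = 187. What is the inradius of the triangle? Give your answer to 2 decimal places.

Semiperimeter s = (151 + 117 + 187)/2 = 227.5.
Heron's formula: area = √(227.5·76.5·110.5·40.5) ≈ 8825.3.
Inradius = area/s = 8825.3/227.5 ≈ 38.793.

r ≈ 38.79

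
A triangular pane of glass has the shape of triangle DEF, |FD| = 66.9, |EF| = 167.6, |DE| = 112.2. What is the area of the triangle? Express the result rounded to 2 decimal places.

Semiperimeter s = (167.6 + 66.9 + 112.2)/2 = 173.35.
Heron's formula: area = √(173.35·5.75·106.45·61.15) ≈ 2547.2.

2547.22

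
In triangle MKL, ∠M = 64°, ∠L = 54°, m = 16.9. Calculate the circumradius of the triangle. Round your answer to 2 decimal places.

The third angle is ∠K = 180° − ∠L − ∠M = 62.00°.
Law of sines: k = m·sin K/sin M ≈ 16.602.
Law of sines: l = m·sin L/sin M ≈ 15.212.
Circumradius = m/(2 sin M) ≈ 9.4015.

9.40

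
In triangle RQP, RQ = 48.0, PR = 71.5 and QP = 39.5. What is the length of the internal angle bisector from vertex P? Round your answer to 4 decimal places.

47.9179

By the law of cosines, cos P = (QP² + PR² − RQ²) / (2·QP·PR) ≈ 0.77339, so ∠P ≈ 39.34°.
The bisector from P has length 2·QP·PR·cos(∠P/2)/(QP+PR) ≈ 47.918.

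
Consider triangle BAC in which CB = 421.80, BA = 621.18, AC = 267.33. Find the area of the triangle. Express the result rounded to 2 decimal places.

Semiperimeter s = (267.33 + 421.8 + 621.18)/2 = 655.15.
Heron's formula: area = √(655.15·387.82·233.35·33.975) ≈ 44883.

area ≈ 44882.62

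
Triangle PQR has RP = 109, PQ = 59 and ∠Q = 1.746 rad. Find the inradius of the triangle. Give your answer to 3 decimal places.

19.047

Law of sines: sin R = PQ·sin Q/RP ≈ 0.53300.
Since RP ≥ PQ, only the acute value applies: ∠R ≈ 0.562 rad.
Then ∠P = π − ∠Q − ∠R ≈ 0.833 rad.
Law of sines gives QR = RP·sin P/sin Q ≈ 81.942.
Area = ½·RP·PQ·sin P ≈ 2380.3.
Semiperimeter s = (81.942+109+59)/2 = 124.97.
Inradius = area/s = 2380.3/124.97 ≈ 19.047.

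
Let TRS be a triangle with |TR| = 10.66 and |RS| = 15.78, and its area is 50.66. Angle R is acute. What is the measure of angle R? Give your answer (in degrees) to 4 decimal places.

37.0366

From area = ½·|TR|·|RS|·sin R, we get sin R = 2·area/(|TR|·|RS|) ≈ 0.60233.
Taking the acute solution, ∠R ≈ 37.04°.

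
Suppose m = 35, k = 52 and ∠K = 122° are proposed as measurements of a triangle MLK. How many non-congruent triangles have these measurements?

1

m·sin K = 35·sin(122°) ≈ 29.68.
Since ∠K is not acute, a triangle exists only if k > m; here k > m, so there is exactly one triangle.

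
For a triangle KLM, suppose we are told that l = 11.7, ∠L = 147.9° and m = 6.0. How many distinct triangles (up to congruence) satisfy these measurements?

m·sin L = 6.0·sin(147.9°) ≈ 3.188.
Since ∠L is not acute, a triangle exists only if l > m; here l > m, so there is exactly one triangle.

1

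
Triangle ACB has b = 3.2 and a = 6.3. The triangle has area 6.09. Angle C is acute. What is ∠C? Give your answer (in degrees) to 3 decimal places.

∠C ≈ 37.169°

From area = ½·b·a·sin C, we get sin C = 2·area/(b·a) ≈ 0.60417.
Taking the acute solution, ∠C ≈ 37.17°.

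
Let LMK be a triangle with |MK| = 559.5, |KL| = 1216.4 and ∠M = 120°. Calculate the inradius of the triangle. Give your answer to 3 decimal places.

155.086

Law of sines: sin L = |MK|·sin M/|KL| ≈ 0.39834.
Since |KL| ≥ |MK|, only the acute value applies: ∠L ≈ 23.47°.
Then ∠K = 180° − ∠M − ∠L ≈ 36.53°.
Law of sines gives |LM| = |KL|·sin K/sin M ≈ 835.98.
Area = ½·|KL|·|MK|·sin K ≈ 2.0253e+05.
Semiperimeter s = (559.5+1216.4+835.98)/2 = 1305.9.
Inradius = area/s = 2.0253e+05/1305.9 ≈ 155.09.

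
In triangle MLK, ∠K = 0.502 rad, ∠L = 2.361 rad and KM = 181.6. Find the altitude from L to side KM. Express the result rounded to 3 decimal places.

The third angle is ∠M = π − ∠L − ∠K = 0.279 rad.
Law of sines: LK = KM·sin M/sin L ≈ 70.968.
Law of sines: ML = KM·sin K/sin L ≈ 124.18.
Area = ½·KM·LK·sin K ≈ 3100.7.
The altitude from L has length 2·area/KM ≈ 34.149.

h_L ≈ 34.149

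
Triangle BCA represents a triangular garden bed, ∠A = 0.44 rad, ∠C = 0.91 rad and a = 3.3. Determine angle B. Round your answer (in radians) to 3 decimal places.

∠B ≈ 1.792 rad

The third angle is ∠B = π − ∠C − ∠A = 1.792 rad.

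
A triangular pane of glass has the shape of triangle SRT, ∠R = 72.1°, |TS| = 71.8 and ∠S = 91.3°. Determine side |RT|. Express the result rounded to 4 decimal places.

The third angle is ∠T = 180° − ∠S − ∠R = 16.60°.
Law of sines: |RT| = |TS|·sin S/sin R ≈ 75.433.

75.4329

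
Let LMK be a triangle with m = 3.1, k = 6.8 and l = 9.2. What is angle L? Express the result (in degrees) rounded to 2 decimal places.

133.07

By the law of cosines, cos L = (m² + k² − l²) / (2·m·k) ≈ -0.68287, so ∠L ≈ 133.07°.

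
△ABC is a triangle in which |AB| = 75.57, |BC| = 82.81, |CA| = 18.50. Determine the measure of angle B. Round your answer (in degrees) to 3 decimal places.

12.354

By the law of cosines, cos B = (|AB|² + |BC|² − |CA|²) / (2·|AB|·|BC|) ≈ 0.97684, so ∠B ≈ 12.35°.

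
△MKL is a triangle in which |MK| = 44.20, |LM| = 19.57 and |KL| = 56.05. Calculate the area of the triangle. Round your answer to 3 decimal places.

Semiperimeter s = (56.05 + 19.57 + 44.2)/2 = 59.91.
Heron's formula: area = √(59.91·3.86·40.34·15.71) ≈ 382.82.

382.824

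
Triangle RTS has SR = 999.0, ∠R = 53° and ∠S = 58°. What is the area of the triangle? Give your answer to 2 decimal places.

area ≈ 362008.15

The third angle is ∠T = 180° − ∠S − ∠R = 69.00°.
Law of sines: TS = SR·sin R/sin T ≈ 854.6.
Law of sines: RT = SR·sin S/sin T ≈ 907.47.
Area = ½·SR·TS·sin S ≈ 3.6201e+05.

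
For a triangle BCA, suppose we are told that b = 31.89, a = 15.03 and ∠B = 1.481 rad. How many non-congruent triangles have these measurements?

1

a·sin B = 15.03·sin(1.481 rad) ≈ 14.97.
Since b ≥ a, exactly one triangle exists.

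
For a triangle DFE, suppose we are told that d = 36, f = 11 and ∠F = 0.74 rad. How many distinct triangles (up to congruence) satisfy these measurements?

d·sin F = 36·sin(0.74 rad) ≈ 24.27.
Since f = 11 < 24.27 = d sin F, no triangle exists.

0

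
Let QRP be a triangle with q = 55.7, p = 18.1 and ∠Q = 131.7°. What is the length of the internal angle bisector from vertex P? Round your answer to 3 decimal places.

t_P ≈ 47.527

Law of sines: sin P = p·sin Q/q ≈ 0.24262.
Since q ≥ p, only the acute value applies: ∠P ≈ 14.04°.
Then ∠R = 180° − ∠Q − ∠P ≈ 34.26°.
Law of sines gives r = q·sin R/sin Q ≈ 41.995.
The bisector from P has length 2·q·r·cos(∠P/2)/(q+r) ≈ 47.527.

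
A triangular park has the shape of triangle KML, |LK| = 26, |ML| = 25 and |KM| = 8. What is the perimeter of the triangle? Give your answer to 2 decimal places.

59.00

Perimeter = 25 + 26 + 8 = 59.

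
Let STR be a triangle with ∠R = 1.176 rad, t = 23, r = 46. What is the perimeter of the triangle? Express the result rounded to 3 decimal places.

118.654

Law of sines: sin T = t·sin R/r ≈ 0.46154.
Since r ≥ t, only the acute value applies: ∠T ≈ 0.480 rad.
Then ∠S = π − ∠R − ∠T ≈ 1.486 rad.
Law of sines gives s = r·sin S/sin R ≈ 49.654.
Semiperimeter p = (49.654+23+46)/2 = 59.327.
Perimeter = 49.654 + 23 + 46 = 118.65.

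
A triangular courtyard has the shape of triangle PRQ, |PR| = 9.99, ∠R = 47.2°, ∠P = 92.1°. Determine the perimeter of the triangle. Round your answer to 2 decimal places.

36.54

The third angle is ∠Q = 180° − ∠P − ∠R = 40.70°.
Law of sines: |RQ| = |PR|·sin P/sin Q ≈ 15.309.
Law of sines: |QP| = |PR|·sin R/sin Q ≈ 11.241.
Semiperimeter s = (15.309+11.241+9.99)/2 = 18.27.
Perimeter = 15.309 + 11.241 + 9.99 = 36.54.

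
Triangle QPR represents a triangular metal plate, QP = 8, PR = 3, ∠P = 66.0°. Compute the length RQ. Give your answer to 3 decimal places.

By the law of cosines, RQ² = QP² + PR² − 2·QP·PR·cos P = 53.477, so RQ ≈ 7.3128.

7.313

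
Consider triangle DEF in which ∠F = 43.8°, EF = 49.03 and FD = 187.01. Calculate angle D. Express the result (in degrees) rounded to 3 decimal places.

By the law of cosines, DE² = EF² + FD² − 2·EF·FD·cos F = 24141, so DE ≈ 155.37.
Law of cosines again: cos D = (FD² + DE² − EF²)/(2·FD·DE) ≈ 0.97586, so ∠D ≈ 12.62°.

∠D ≈ 12.616°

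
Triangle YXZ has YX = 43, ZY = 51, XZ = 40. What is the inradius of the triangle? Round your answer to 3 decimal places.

r ≈ 12.440

Semiperimeter s = (40 + 51 + 43)/2 = 67.
Heron's formula: area = √(67·27·16·24) ≈ 833.46.
Inradius = area/s = 833.46/67 ≈ 12.44.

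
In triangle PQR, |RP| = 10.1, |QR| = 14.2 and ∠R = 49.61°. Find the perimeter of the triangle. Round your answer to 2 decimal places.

By the law of cosines, |PQ|² = |QR|² + |RP|² − 2·|QR|·|RP|·cos R = 117.78, so |PQ| ≈ 10.853.
Semiperimeter s = (14.2+10.1+10.853)/2 = 17.576.
Perimeter = 14.2 + 10.1 + 10.853 = 35.153.

35.15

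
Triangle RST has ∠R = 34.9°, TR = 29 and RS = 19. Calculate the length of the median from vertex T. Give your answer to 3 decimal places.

By the law of cosines, ST² = TR² + RS² − 2·TR·RS·cos R = 298.19, so ST ≈ 17.268.
Median from T: ½√(2·ST² + 2·TR² − RS²) ≈ 21.894.

m_T ≈ 21.894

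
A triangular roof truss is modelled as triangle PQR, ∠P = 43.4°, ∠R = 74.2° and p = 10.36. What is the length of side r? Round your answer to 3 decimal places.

The third angle is ∠Q = 180° − ∠R − ∠P = 62.40°.
Law of sines: r = p·sin R/sin P ≈ 14.508.

14.508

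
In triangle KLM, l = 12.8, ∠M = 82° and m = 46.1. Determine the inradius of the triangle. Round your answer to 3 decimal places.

Law of sines: sin L = l·sin M/m ≈ 0.27496.
Since m ≥ l, only the acute value applies: ∠L ≈ 15.96°.
Then ∠K = 180° − ∠M − ∠L ≈ 82.04°.
Law of sines gives k = m·sin K/sin M ≈ 46.105.
Area = ½·m·l·sin K ≈ 292.2.
Semiperimeter s = (46.105+12.8+46.1)/2 = 52.502.
Inradius = area/s = 292.2/52.502 ≈ 5.5654.

r ≈ 5.565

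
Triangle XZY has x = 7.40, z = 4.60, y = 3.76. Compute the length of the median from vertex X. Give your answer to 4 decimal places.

Median from X: ½√(2·z² + 2·y² − x²) ≈ 1.9897.

m_X ≈ 1.9897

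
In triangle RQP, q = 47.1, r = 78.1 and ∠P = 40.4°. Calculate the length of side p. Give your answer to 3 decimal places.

By the law of cosines, p² = r² + q² − 2·r·q·cos P = 2715.4, so p ≈ 52.109.

52.109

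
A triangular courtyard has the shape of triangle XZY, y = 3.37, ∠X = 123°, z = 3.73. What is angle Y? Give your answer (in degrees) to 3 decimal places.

∠Y ≈ 26.923°

By the law of cosines, x² = z² + y² − 2·z·y·cos X = 38.962, so x ≈ 6.242.
Law of cosines again: cos Y = (x² + z² − y²)/(2·x·z) ≈ 0.89162, so ∠Y ≈ 26.92°.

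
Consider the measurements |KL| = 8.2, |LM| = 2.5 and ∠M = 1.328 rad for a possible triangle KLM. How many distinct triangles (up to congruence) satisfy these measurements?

1

|LM|·sin M = 2.5·sin(1.328 rad) ≈ 2.427.
Since |KL| ≥ |LM|, exactly one triangle exists.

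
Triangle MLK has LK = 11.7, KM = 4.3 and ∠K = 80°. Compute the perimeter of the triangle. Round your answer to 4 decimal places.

27.7434

By the law of cosines, ML² = LK² + KM² − 2·LK·KM·cos K = 137.91, so ML ≈ 11.743.
Semiperimeter s = (11.7+4.3+11.743)/2 = 13.872.
Perimeter = 11.7 + 4.3 + 11.743 = 27.743.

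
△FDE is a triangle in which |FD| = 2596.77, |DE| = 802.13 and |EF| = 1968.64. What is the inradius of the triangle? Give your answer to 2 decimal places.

Semiperimeter s = (802.13 + 1968.6 + 2596.8)/2 = 2683.8.
Heron's formula: area = √(2683.8·1881.6·715.13·87) ≈ 5.6052e+05.
Inradius = area/s = 5.6052e+05/2683.8 ≈ 208.86.

r ≈ 208.86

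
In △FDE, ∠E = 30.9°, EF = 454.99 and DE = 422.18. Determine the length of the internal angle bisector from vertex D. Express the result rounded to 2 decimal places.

By the law of cosines, FD² = DE² + EF² − 2·DE·EF·cos E = 55604, so FD ≈ 235.81.
Law of cosines again: cos D = (FD² + DE² − EF²)/(2·FD·DE) ≈ 0.13473, so ∠D ≈ 82.26°.
The bisector from D has length 2·FD·DE·cos(∠D/2)/(FD+DE) ≈ 227.93.

t_D ≈ 227.93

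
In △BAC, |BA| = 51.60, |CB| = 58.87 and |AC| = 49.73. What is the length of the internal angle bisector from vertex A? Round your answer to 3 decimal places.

t_A ≈ 41.230

By the law of cosines, cos A = (|BA|² + |AC|² − |CB|²) / (2·|BA|·|AC|) ≈ 0.32539, so ∠A ≈ 71.01°.
The bisector from A has length 2·|BA|·|AC|·cos(∠A/2)/(|BA|+|AC|) ≈ 41.23.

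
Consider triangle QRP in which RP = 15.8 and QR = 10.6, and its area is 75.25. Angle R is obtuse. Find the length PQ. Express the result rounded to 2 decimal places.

22.56

From area = ½·QR·RP·sin R, we get sin R = 2·area/(QR·RP) ≈ 0.89861.
Taking the obtuse solution, ∠R ≈ 116.02°.
Law of cosines then gives PQ ≈ 22.56.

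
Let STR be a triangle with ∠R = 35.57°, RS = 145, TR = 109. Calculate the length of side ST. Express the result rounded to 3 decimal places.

84.819

By the law of cosines, ST² = TR² + RS² − 2·TR·RS·cos R = 7194.3, so ST ≈ 84.819.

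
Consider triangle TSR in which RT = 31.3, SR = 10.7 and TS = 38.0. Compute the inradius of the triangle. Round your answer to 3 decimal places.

Semiperimeter s = (10.7 + 31.3 + 38)/2 = 40.
Heron's formula: area = √(40·29.3·8.7·2) ≈ 142.8.
Inradius = area/s = 142.8/40 ≈ 3.5701.

3.570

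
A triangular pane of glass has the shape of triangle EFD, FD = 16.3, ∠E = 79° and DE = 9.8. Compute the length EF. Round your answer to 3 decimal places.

Law of sines: sin F = DE·sin E/FD ≈ 0.59018.
Since FD ≥ DE, only the acute value applies: ∠F ≈ 36.17°.
Then ∠D = 180° − ∠E − ∠F ≈ 64.83°.
Law of sines gives EF = FD·sin D/sin E ≈ 15.028.

15.028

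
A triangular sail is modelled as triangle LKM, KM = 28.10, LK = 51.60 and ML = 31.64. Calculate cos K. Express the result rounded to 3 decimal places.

0.845

By the law of cosines, cos K = (LK² + KM² − ML²) / (2·LK·KM) ≈ 0.84522, so ∠K ≈ 32.30°.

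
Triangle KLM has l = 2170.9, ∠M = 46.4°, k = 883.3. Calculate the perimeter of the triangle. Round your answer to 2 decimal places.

By the law of cosines, m² = k² + l² − 2·k·l·cos M = 2.8483e+06, so m ≈ 1687.7.
Semiperimeter s = (883.3+2170.9+1687.7)/2 = 2370.9.
Perimeter = 883.3 + 2170.9 + 1687.7 = 4741.9.

perimeter ≈ 4741.88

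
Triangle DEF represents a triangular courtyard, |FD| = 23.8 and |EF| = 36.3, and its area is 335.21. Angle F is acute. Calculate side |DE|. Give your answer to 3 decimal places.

From area = ½·|EF|·|FD|·sin F, we get sin F = 2·area/(|EF|·|FD|) ≈ 0.77600.
Taking the acute solution, ∠F ≈ 50.90°.
Law of cosines then gives |DE| ≈ 28.183.

28.183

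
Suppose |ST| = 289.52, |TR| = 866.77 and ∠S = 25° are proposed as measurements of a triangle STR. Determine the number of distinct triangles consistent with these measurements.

|ST|·sin S = 289.52·sin(25°) ≈ 122.4.
Since |TR| ≥ |ST|, exactly one triangle exists.

1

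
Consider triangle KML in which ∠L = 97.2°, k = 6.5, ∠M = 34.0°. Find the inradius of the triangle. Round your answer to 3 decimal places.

The third angle is ∠K = 180° − ∠M − ∠L = 48.80°.
Law of sines: m = k·sin M/sin K ≈ 4.8308.
Law of sines: l = k·sin L/sin K ≈ 8.5707.
Area = ½·k·m·sin L ≈ 15.576.
Semiperimeter s = (6.5+4.8308+8.5707)/2 = 9.9508.
Inradius = area/s = 15.576/9.9508 ≈ 1.5653.

1.565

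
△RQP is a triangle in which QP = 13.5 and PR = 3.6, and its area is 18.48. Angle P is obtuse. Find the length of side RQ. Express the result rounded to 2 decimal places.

From area = ½·QP·PR·sin P, we get sin P = 2·area/(QP·PR) ≈ 0.76049.
Taking the obtuse solution, ∠P ≈ 130.49°.
Law of cosines then gives RQ ≈ 16.073.

16.07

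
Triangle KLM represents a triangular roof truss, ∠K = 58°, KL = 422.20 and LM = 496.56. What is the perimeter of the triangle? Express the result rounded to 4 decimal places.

Law of sines: sin M = KL·sin K/LM ≈ 0.72105.
Since LM ≥ KL, only the acute value applies: ∠M ≈ 46.14°.
Then ∠L = 180° − ∠K − ∠M ≈ 75.86°.
Law of sines gives MK = LM·sin L/sin K ≈ 567.79.
Semiperimeter s = (496.56+567.79+422.2)/2 = 743.27.
Perimeter = 496.56 + 567.79 + 422.2 = 1486.5.

perimeter ≈ 1486.5485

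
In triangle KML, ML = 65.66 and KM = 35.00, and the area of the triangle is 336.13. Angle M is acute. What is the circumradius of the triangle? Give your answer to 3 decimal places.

From area = ½·KM·ML·sin M, we get sin M = 2·area/(KM·ML) ≈ 0.29253.
Taking the acute solution, ∠M ≈ 17.01°.
Law of cosines then gives LK ≈ 33.78.
Circumradius = LK/(2 sin M) ≈ 57.738.

R ≈ 57.738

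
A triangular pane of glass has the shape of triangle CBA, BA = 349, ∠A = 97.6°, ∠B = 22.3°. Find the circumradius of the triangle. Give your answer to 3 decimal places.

The third angle is ∠C = 180° − ∠B − ∠A = 60.10°.
Law of sines: AC = BA·sin B/sin C ≈ 152.76.
Law of sines: CB = BA·sin A/sin C ≈ 399.05.
Circumradius = BA/(2 sin C) ≈ 201.29.

R ≈ 201.293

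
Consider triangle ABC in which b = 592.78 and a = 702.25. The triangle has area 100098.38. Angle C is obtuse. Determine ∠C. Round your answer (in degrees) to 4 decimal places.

From area = ½·a·b·sin C, we get sin C = 2·area/(a·b) ≈ 0.48092.
Taking the obtuse solution, ∠C ≈ 151.25°.

∠C ≈ 151.2546°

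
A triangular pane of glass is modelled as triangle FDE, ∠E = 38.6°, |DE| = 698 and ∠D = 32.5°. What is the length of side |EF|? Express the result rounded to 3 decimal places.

The third angle is ∠F = 180° − ∠D − ∠E = 108.90°.
Law of sines: |EF| = |DE|·sin D/sin F ≈ 396.41.

396.407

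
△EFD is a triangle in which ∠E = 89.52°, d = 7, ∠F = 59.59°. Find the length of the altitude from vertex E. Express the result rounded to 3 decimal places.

The third angle is ∠D = 180° − ∠E − ∠F = 30.89°.
Law of sines: e = d·sin E/sin D ≈ 13.634.
Law of sines: f = d·sin F/sin D ≈ 11.759.
Area = ½·d·e·sin F ≈ 41.155.
The altitude from E has length 2·area/e ≈ 6.037.

6.037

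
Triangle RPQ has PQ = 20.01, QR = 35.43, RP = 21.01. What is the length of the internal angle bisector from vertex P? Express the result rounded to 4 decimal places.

By the law of cosines, cos P = (RP² + PQ² − QR²) / (2·RP·PQ) ≈ -0.49174, so ∠P ≈ 2.085 rad.
The bisector from P has length 2·RP·PQ·cos(∠P/2)/(RP+PQ) ≈ 10.333.

10.3332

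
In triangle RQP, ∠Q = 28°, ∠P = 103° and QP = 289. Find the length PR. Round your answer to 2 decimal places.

179.77

The third angle is ∠R = 180° − ∠Q − ∠P = 49.00°.
Law of sines: PR = QP·sin Q/sin R ≈ 179.77.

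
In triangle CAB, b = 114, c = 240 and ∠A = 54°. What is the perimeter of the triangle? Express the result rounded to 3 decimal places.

550.042

By the law of cosines, a² = b² + c² − 2·b·c·cos A = 38432, so a ≈ 196.04.
Semiperimeter s = (240+196.04+114)/2 = 275.02.
Perimeter = 240 + 196.04 + 114 = 550.04.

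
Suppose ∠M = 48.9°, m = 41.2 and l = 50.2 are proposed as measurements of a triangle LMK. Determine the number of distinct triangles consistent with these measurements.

2

l·sin M = 50.2·sin(48.9°) ≈ 37.83.
Since l sin M < m < l (37.83 < 41.2 < 50.2), two triangles exist.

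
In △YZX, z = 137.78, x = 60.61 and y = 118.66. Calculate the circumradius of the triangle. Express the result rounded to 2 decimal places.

R ≈ 69.14

By the law of cosines, cos Y = (z² + x² − y²) / (2·z·x) ≈ 0.51352, so ∠Y ≈ 59.10°.
Circumradius = y/(2 sin Y) ≈ 69.143.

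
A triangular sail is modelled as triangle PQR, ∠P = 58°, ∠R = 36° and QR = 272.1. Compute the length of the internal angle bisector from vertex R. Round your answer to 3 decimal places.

The third angle is ∠Q = 180° − ∠R − ∠P = 86.00°.
Law of sines: RP = QR·sin Q/sin P ≈ 320.07.
Law of sines: PQ = QR·sin R/sin P ≈ 188.59.
The bisector from R has length 2·QR·RP·cos(∠R/2)/(QR+RP) ≈ 279.75.

t_R ≈ 279.747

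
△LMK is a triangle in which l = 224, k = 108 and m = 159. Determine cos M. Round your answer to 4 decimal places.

0.7556

By the law of cosines, cos M = (k² + l² − m²) / (2·k·l) ≈ 0.75560, so ∠M ≈ 0.714 rad.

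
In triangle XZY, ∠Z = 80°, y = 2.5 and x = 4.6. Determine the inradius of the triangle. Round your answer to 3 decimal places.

By the law of cosines, z² = y² + x² − 2·y·x·cos Z = 23.416, so z ≈ 4.839.
Area = ½·y·x·sin Z ≈ 5.6626.
Semiperimeter s = (4.6+4.839+2.5)/2 = 5.9695.
Inradius = area/s = 5.6626/5.9695 ≈ 0.94859.

r ≈ 0.949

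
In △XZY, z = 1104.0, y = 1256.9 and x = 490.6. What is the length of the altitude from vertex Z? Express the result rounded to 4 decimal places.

Semiperimeter s = (490.6 + 1104 + 1256.9)/2 = 1425.8.
Heron's formula: area = √(1425.8·935.15·321.75·168.85) ≈ 2.6914e+05.
The altitude from Z has length 2·area/z ≈ 487.57.

487.5656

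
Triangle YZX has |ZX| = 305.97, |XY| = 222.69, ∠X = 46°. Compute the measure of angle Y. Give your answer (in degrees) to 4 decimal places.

∠Y ≈ 87.3608°

By the law of cosines, |YZ|² = |ZX|² + |XY|² − 2·|ZX|·|XY|·cos X = 48545, so |YZ| ≈ 220.33.
Law of cosines again: cos Y = (|XY|² + |YZ|² − |ZX|²)/(2·|XY|·|YZ|) ≈ 0.04605, so ∠Y ≈ 87.36°.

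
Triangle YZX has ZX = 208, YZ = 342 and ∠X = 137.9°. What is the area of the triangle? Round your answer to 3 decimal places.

Law of sines: sin Y = ZX·sin X/YZ ≈ 0.40774.
Since YZ ≥ ZX, only the acute value applies: ∠Y ≈ 24.06°.
Then ∠Z = 180° − ∠X − ∠Y ≈ 18.04°.
Law of sines gives XY = YZ·sin Z/sin X ≈ 157.95.
Area = ½·YZ·ZX·sin Z ≈ 11013.

area ≈ 11012.812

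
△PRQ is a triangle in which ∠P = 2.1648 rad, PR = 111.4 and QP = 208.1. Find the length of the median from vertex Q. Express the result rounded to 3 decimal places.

m_Q ≈ 243.686

By the law of cosines, RQ² = QP² + PR² − 2·QP·PR·cos P = 81665, so RQ ≈ 285.77.
Median from Q: ½√(2·RQ² + 2·QP² − PR²) ≈ 243.69.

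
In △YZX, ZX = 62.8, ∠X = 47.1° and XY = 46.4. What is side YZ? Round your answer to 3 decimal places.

46.148

By the law of cosines, YZ² = ZX² + XY² − 2·ZX·XY·cos X = 2129.7, so YZ ≈ 46.148.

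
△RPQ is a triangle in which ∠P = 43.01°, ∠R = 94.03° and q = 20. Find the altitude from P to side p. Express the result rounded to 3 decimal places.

h_P ≈ 19.951

The third angle is ∠Q = 180° − ∠R − ∠P = 42.96°.
Law of sines: r = q·sin R/sin Q ≈ 29.275.
Law of sines: p = q·sin P/sin Q ≈ 20.019.
Area = ½·q·r·sin P ≈ 199.69.
The altitude from P has length 2·area/p ≈ 19.951.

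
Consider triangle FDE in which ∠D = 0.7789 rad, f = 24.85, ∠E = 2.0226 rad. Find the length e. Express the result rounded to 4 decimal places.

67.0213

The third angle is ∠F = π − ∠D − ∠E = 0.3401 rad.
Law of sines: e = f·sin E/sin F ≈ 67.021.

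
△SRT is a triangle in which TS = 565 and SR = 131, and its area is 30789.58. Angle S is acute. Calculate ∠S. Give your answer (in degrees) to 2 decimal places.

∠S ≈ 56.30°

From area = ½·TS·SR·sin S, we get sin S = 2·area/(TS·SR) ≈ 0.83198.
Taking the acute solution, ∠S ≈ 56.30°.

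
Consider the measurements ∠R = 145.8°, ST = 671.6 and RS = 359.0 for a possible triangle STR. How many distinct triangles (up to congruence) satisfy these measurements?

1

RS·sin R = 359.0·sin(145.8°) ≈ 201.8.
Since ∠R is not acute, a triangle exists only if ST > RS; here ST > RS, so there is exactly one triangle.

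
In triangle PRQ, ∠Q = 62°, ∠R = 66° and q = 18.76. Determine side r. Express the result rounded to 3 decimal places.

19.410

The third angle is ∠P = 180° − ∠R − ∠Q = 52.00°.
Law of sines: r = q·sin R/sin Q ≈ 19.41.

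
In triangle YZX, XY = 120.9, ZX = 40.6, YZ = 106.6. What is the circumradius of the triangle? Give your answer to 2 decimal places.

By the law of cosines, cos Y = (XY² + YZ² − ZX²) / (2·XY·YZ) ≈ 0.94398, so ∠Y ≈ 19.27°.
Circumradius = ZX/(2 sin Y) ≈ 61.517.

61.52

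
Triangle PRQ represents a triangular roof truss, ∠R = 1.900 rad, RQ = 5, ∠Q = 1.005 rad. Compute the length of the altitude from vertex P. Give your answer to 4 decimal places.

17.0405

The third angle is ∠P = π − ∠R − ∠Q = 0.237 rad.
Law of sines: QP = RQ·sin R/sin P ≈ 20.186.
Law of sines: PR = RQ·sin Q/sin P ≈ 18.008.
Area = ½·RQ·QP·sin Q ≈ 42.601.
The altitude from P has length 2·area/RQ ≈ 17.041.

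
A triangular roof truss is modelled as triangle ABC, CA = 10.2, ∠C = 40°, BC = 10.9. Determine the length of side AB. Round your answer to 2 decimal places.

By the law of cosines, AB² = BC² + CA² − 2·BC·CA·cos C = 52.512, so AB ≈ 7.2465.

7.25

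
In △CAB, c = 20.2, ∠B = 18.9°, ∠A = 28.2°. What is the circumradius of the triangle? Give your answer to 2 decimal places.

The third angle is ∠C = 180° − ∠A − ∠B = 132.90°.
Law of sines: a = c·sin A/sin C ≈ 13.031.
Law of sines: b = c·sin B/sin C ≈ 8.9321.
Circumradius = c/(2 sin C) ≈ 13.788.

R ≈ 13.79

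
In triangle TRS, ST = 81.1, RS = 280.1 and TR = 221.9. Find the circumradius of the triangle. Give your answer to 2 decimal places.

180.15

By the law of cosines, cos T = (ST² + TR² − RS²) / (2·ST·TR) ≈ -0.62900, so ∠T ≈ 2.251 rad.
Circumradius = RS/(2 sin T) ≈ 180.15.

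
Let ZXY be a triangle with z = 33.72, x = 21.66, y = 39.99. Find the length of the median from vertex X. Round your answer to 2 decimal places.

Median from X: ½√(2·y² + 2·z² − x²) ≈ 35.367.

m_X ≈ 35.37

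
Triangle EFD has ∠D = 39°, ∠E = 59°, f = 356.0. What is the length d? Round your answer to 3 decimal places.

226.240

The third angle is ∠F = 180° − ∠D − ∠E = 82.00°.
Law of sines: d = f·sin D/sin F ≈ 226.24.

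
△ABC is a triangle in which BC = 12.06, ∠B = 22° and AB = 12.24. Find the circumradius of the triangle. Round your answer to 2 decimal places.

By the law of cosines, CA² = AB² + BC² − 2·AB·BC·cos B = 21.53, so CA ≈ 4.64.
Area = ½·AB·BC·sin B ≈ 27.649.
Circumradius = CA/(2 sin B) ≈ 6.1932.

R ≈ 6.19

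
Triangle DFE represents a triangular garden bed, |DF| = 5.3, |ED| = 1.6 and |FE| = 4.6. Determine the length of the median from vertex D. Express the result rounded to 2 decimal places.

m_D ≈ 3.17

Median from D: ½√(2·|ED|² + 2·|DF|² − |FE|²) ≈ 3.1678.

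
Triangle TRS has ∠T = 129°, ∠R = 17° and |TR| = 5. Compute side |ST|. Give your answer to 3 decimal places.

The third angle is ∠S = 180° − ∠T − ∠R = 34.00°.
Law of sines: |ST| = |TR|·sin R/sin S ≈ 2.6142.

2.614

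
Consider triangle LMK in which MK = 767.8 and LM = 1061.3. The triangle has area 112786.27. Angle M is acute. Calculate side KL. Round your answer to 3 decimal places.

387.079

From area = ½·LM·MK·sin M, we get sin M = 2·area/(LM·MK) ≈ 0.27682.
Taking the acute solution, ∠M ≈ 16.07°.
Law of cosines then gives KL ≈ 387.08.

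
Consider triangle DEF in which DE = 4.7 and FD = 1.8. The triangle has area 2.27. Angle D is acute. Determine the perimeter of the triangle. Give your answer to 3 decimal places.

From area = ½·FD·DE·sin D, we get sin D = 2·area/(FD·DE) ≈ 0.53664.
Taking the acute solution, ∠D ≈ 32.46°.
Law of cosines then gives EF ≈ 3.3246.
Perimeter = 3.3246 + 1.8 + 4.7 = 9.8246.

9.825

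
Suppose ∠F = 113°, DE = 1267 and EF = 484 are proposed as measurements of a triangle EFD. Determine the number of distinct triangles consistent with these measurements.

EF·sin F = 484·sin(113°) ≈ 445.5.
Since ∠F is not acute, a triangle exists only if DE > EF; here DE > EF, so there is exactly one triangle.

1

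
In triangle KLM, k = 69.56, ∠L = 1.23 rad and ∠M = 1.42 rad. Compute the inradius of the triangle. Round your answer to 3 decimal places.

The third angle is ∠K = π − ∠L − ∠M = 0.492 rad.
Law of sines: l = k·sin L/sin K ≈ 138.89.
Law of sines: m = k·sin M/sin K ≈ 145.69.
Area = ½·k·l·sin M ≈ 4775.7.
Semiperimeter s = (69.56+138.89+145.69)/2 = 177.07.
Inradius = area/s = 4775.7/177.07 ≈ 26.971.

26.971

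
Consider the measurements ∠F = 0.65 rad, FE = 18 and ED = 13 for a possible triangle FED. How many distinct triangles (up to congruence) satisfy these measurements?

2

FE·sin F = 18·sin(0.65 rad) ≈ 10.89.
Since FE sin F < ED < FE (10.89 < 13 < 18), two triangles exist.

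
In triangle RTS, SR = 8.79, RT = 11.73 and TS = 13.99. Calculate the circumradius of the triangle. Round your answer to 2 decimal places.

By the law of cosines, cos R = (SR² + RT² − TS²) / (2·SR·RT) ≈ 0.09280, so ∠R ≈ 84.68°.
Circumradius = TS/(2 sin R) ≈ 7.0253.

7.03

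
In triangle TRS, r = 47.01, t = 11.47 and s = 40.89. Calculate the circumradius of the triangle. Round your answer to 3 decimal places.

By the law of cosines, cos T = (r² + s² − t²) / (2·r·s) ≈ 0.97552, so ∠T ≈ 12.70°.
Circumradius = t/(2 sin T) ≈ 26.08.

26.080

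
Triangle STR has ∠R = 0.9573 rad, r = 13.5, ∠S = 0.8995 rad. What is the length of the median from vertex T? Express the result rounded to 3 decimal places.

10.581

The third angle is ∠T = π − ∠R − ∠S = 1.2848 rad.
Law of sines: s = r·sin S/sin R ≈ 12.928.
Law of sines: t = r·sin T/sin R ≈ 15.84.
Median from T: ½√(2·r² + 2·s² − t²) ≈ 10.581.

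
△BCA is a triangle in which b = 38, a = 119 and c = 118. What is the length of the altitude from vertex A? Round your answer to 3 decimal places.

37.338

Semiperimeter s = (38 + 118 + 119)/2 = 137.5.
Heron's formula: area = √(137.5·99.5·19.5·18.5) ≈ 2221.6.
The altitude from A has length 2·area/a ≈ 37.338.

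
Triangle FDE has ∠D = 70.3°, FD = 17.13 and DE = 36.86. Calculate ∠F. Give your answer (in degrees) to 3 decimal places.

82.279

By the law of cosines, EF² = FD² + DE² − 2·FD·DE·cos D = 1226.4, so EF ≈ 35.02.
Law of cosines again: cos F = (EF² + FD² − DE²)/(2·EF·FD) ≈ 0.13434, so ∠F ≈ 82.28°.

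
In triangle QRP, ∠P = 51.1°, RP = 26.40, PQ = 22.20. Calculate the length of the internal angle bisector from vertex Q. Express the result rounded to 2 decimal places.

t_Q ≈ 17.28

By the law of cosines, QR² = RP² + PQ² − 2·RP·PQ·cos P = 453.73, so QR ≈ 21.301.
Law of cosines again: cos Q = (PQ² + QR² − RP²)/(2·PQ·QR) ≈ 0.26392, so ∠Q ≈ 74.70°.
The bisector from Q has length 2·PQ·QR·cos(∠Q/2)/(PQ+QR) ≈ 17.283.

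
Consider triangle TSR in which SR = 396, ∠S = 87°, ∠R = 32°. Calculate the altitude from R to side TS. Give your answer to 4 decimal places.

h_R ≈ 395.4573

The third angle is ∠T = 180° − ∠S − ∠R = 61.00°.
Law of sines: RT = SR·sin S/sin T ≈ 452.15.
Law of sines: TS = SR·sin R/sin T ≈ 239.93.
Area = ½·SR·RT·sin R ≈ 47441.
The altitude from R has length 2·area/TS ≈ 395.46.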